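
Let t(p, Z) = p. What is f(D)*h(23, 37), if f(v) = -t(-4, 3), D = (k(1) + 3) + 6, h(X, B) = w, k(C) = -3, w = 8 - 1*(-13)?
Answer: 84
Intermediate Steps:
w = 21 (w = 8 + 13 = 21)
h(X, B) = 21
D = 6 (D = (-3 + 3) + 6 = 0 + 6 = 6)
f(v) = 4 (f(v) = -1*(-4) = 4)
f(D)*h(23, 37) = 4*21 = 84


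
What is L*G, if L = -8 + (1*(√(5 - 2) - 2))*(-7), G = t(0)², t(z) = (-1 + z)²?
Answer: 6 - 7*√3 ≈ -6.1244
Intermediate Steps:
G = 1 (G = ((-1 + 0)²)² = ((-1)²)² = 1² = 1)
L = 6 - 7*√3 (L = -8 + (1*(√3 - 2))*(-7) = -8 + (1*(-2 + √3))*(-7) = -8 + (-2 + √3)*(-7) = -8 + (14 - 7*√3) = 6 - 7*√3 ≈ -6.1244)
L*G = (6 - 7*√3)*1 = 6 - 7*√3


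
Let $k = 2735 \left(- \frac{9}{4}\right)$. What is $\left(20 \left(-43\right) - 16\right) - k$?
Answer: $\frac{21111}{4} \approx 5277.8$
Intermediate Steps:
$k = - \frac{24615}{4}$ ($k = 2735 \left(\left(-9\right) \frac{1}{4}\right) = 2735 \left(- \frac{9}{4}\right) = - \frac{24615}{4} \approx -6153.8$)
$\left(20 \left(-43\right) - 16\right) - k = \left(20 \left(-43\right) - 16\right) - - \frac{24615}{4} = \left(-860 - 16\right) + \frac{24615}{4} = -876 + \frac{24615}{4} = \frac{21111}{4}$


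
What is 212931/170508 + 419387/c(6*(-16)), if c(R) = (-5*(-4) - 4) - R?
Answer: 5961057239/1591408 ≈ 3745.8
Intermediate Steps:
c(R) = 16 - R (c(R) = (20 - 4) - R = 16 - R)
212931/170508 + 419387/c(6*(-16)) = 212931/170508 + 419387/(16 - 6*(-16)) = 212931*(1/170508) + 419387/(16 - 1*(-96)) = 70977/56836 + 419387/(16 + 96) = 70977/56836 + 419387/112 = 5961057239/1591408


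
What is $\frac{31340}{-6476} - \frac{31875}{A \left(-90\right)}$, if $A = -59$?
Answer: $- \frac{6213965}{573126} \approx -10.842$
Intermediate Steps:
$\frac{31340}{-6476} - \frac{31875}{A \left(-90\right)} = \frac{31340}{-6476} - \frac{31875}{\left(-59\right) \left(-90\right)} = 31340 \left(- \frac{1}{6476}\right) - \frac{31875}{5310} = - \frac{7835}{1619} - \frac{2125}{354} = - \frac{6213965}{573126}$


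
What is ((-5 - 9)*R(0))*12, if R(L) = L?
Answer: 0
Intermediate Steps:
((-5 - 9)*R(0))*12 = ((-5 - 9)*0)*12 = -14*0*12 = 0*12 = 0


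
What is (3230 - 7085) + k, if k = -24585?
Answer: -28440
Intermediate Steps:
(3230 - 7085) + k = (3230 - 7085) - 24585 = -3855 - 24585 = -28440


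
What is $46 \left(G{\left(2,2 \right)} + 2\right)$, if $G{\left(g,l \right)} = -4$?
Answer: $-92$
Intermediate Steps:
$46 \left(G{\left(2,2 \right)} + 2\right) = 46 \left(-4 + 2\right) = 46 \left(-2\right) = -92$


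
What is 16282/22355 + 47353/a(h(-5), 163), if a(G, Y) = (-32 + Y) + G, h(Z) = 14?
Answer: 212187441/648295 ≈ 327.30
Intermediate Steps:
a(G, Y) = -32 + G + Y
16282/22355 + 47353/a(h(-5), 163) = 16282/22355 + 47353/(-32 + 14 + 163) = 16282*(1/22355) + 47353/145 = 16282/22355 + 47353*(1/145) = 16282/22355 + 47353/145 = 212187441/648295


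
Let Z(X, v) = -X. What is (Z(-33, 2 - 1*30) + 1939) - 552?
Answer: 1420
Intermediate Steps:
(Z(-33, 2 - 1*30) + 1939) - 552 = (-1*(-33) + 1939) - 552 = (33 + 1939) - 552 = 1972 - 552 = 1420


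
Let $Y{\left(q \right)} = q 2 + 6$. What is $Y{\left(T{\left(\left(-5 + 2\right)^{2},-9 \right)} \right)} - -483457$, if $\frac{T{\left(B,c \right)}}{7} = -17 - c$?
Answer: $483351$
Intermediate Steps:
$T{\left(B,c \right)} = -119 - 7 c$ ($T{\left(B,c \right)} = 7 \left(-17 - c\right) = -119 - 7 c$)
$Y{\left(q \right)} = 6 + 2 q$ ($Y{\left(q \right)} = 2 q + 6 = 6 + 2 q$)
$Y{\left(T{\left(\left(-5 + 2\right)^{2},-9 \right)} \right)} - -483457 = \left(6 + 2 \left(-119 - -63\right)\right) - -483457 = \left(6 + 2 \left(-119 + 63\right)\right) + 483457 = \left(6 + 2 \left(-56\right)\right) + 483457 = \left(6 - 112\right) + 483457 = -106 + 483457 = 483351$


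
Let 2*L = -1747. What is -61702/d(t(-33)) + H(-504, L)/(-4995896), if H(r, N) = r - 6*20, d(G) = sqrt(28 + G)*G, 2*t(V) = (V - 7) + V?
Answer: 78/624487 - 123404*I*sqrt(34)/1241 ≈ 0.0001249 - 579.83*I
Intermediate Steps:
L = -1747/2 (L = (1/2)*(-1747) = -1747/2 ≈ -873.50)
t(V) = -7/2 + V (t(V) = ((V - 7) + V)/2 = ((-7 + V) + V)/2 = (-7 + 2*V)/2 = -7/2 + V)
d(G) = G*sqrt(28 + G)
H(r, N) = -120 + r (H(r, N) = r - 120 = -120 + r)
-61702/d(t(-33)) + H(-504, L)/(-4995896) = -61702*1/(sqrt(28 + (-7/2 - 33))*(-7/2 - 33)) + (-120 - 504)/(-4995896) = -61702*(-2/(73*sqrt(28 - 73/2))) - 624*(-1/4995896) = -61702*2*I*sqrt(34)/1241 + 78/624487 = -123404*I*sqrt(34)/1241 + 78/624487 = 78/624487 - 123404*I*sqrt(34)/1241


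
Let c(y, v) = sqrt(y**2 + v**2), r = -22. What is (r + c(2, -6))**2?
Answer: 524 - 88*sqrt(10) ≈ 245.72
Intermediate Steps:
c(y, v) = sqrt(v**2 + y**2)
(r + c(2, -6))**2 = (-22 + sqrt((-6)**2 + 2**2))**2 = (-22 + sqrt(36 + 4))**2 = (-22 + sqrt(40))**2 = (-22 + 2*sqrt(10))**2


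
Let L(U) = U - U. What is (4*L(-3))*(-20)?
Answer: 0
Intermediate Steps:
L(U) = 0
(4*L(-3))*(-20) = (4*0)*(-20) = 0*(-20) = 0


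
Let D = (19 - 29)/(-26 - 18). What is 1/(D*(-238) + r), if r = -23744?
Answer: -11/261779 ≈ -4.2020e-5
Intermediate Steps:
D = 5/22 (D = -10/(-44) = -10*(-1/44) = 5/22 ≈ 0.22727)
1/(D*(-238) + r) = 1/((5/22)*(-238) - 23744) = 1/(-595/11 - 23744) = 1/(-261779/11) = -11/261779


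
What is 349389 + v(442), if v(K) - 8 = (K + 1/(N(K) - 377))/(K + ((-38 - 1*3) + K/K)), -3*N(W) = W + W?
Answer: 283022942537/810030 ≈ 3.4940e+5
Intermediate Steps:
N(W) = -2*W/3 (N(W) = -(W + W)/3 = -2*W/3)
v(K) = 8 + (K + 1/(-377 - 2*K/3))/(-40 + K) (v(K) = 8 + (K + 1/(-2*K/3 - 377))/(K + ((-38 - 1*3) + K/K)) = 8 + (K + 1/(-377 - 2*K/3))/(K + ((-38 - 3) + 1)) = 8 + (K + 1/(-377 - 2*K/3))/(K + (-41 + 1)) = 8 + (K + 1/(-377 - 2*K/3))/(K - 40) = 8 + (K + 1/(-377 - 2*K/3))/(-40 + K))
349389 + v(442) = 349389 + (361923 - 9539*442 - 18*442²)/(45240 - 1051*442 - 2*442²) = 349389 + (361923 - 4216238 - 18*195364)/(45240 - 464542 - 2*195364) = 349389 + (361923 - 4216238 - 3516552)/(45240 - 464542 - 390728) = 349389 - 7370867/(-810030) = 349389 - 1/810030*(-7370867) = 349389 + 7370867/810030 = 283022942537/810030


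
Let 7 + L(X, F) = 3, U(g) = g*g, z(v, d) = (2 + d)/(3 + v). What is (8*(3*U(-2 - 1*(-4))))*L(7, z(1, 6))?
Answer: -384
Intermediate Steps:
z(v, d) = (2 + d)/(3 + v)
U(g) = g²
L(X, F) = -4 (L(X, F) = -7 + 3 = -4)
(8*(3*U(-2 - 1*(-4))))*L(7, z(1, 6)) = (8*(3*(-2 - 1*(-4))²))*(-4) = (8*(3*(-2 + 4)²))*(-4) = (8*(3*2²))*(-4) = (8*(3*4))*(-4) = (8*12)*(-4) = 96*(-4) = -384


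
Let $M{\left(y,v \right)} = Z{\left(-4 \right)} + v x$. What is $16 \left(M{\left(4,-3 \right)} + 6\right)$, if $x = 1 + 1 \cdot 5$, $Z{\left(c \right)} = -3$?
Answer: $-240$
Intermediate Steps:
$x = 6$ ($x = 1 + 5 = 6$)
$M{\left(y,v \right)} = -3 + 6 v$ ($M{\left(y,v \right)} = -3 + v 6 = -3 + 6 v$)
$16 \left(M{\left(4,-3 \right)} + 6\right) = 16 \left(\left(-3 + 6 \left(-3\right)\right) + 6\right) = 16 \left(\left(-3 - 18\right) + 6\right) = 16 \left(-21 + 6\right) = 16 \left(-15\right) = -240$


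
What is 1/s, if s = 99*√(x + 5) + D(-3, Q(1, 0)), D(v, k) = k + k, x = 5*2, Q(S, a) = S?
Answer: -2/147011 + 99*√15/147011 ≈ 0.0025945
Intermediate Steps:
x = 10
D(v, k) = 2*k
s = 2 + 99*√15 (s = 99*√(10 + 5) + 2*1 = 99*√15 + 2 = 2 + 99*√15 ≈ 385.43)
1/s = 1/(2 + 99*√15)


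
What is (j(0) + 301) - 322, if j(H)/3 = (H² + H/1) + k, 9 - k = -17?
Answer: 57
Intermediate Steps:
k = 26 (k = 9 - 1*(-17) = 9 + 17 = 26)
j(H) = 78 + 3*H + 3*H² (j(H) = 3*((H² + H/1) + 26) = 3*((H² + 1*H) + 26) = 3*((H² + H) + 26) = 3*((H + H²) + 26) = 3*(26 + H + H²) = 78 + 3*H + 3*H²)
(j(0) + 301) - 322 = ((78 + 3*0 + 3*0²) + 301) - 322 = ((78 + 0 + 3*0) + 301) - 322 = ((78 + 0 + 0) + 301) - 322 = (78 + 301) - 322 = 379 - 322 = 57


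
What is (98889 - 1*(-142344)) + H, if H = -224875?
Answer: 16358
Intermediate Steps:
(98889 - 1*(-142344)) + H = (98889 - 1*(-142344)) - 224875 = (98889 + 142344) - 224875 = 241233 - 224875 = 16358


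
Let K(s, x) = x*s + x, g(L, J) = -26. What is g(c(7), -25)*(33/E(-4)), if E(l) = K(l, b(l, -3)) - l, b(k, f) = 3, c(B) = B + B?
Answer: 858/5 ≈ 171.60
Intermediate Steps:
c(B) = 2*B
K(s, x) = x + s*x (K(s, x) = s*x + x = x + s*x)
E(l) = 3 + 2*l (E(l) = 3*(1 + l) - l = (3 + 3*l) - l = 3 + 2*l)
g(c(7), -25)*(33/E(-4)) = -858/(3 + 2*(-4)) = -858/(3 - 8) = -858/(-5) = -858*(-1)/5 = -26*(-33/5) = 858/5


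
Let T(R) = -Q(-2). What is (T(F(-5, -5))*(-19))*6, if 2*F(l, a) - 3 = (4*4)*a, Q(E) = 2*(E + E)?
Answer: -912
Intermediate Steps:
Q(E) = 4*E (Q(E) = 2*(2*E) = 4*E)
F(l, a) = 3/2 + 8*a (F(l, a) = 3/2 + ((4*4)*a)/2 = 3/2 + (16*a)/2 = 3/2 + 8*a)
T(R) = 8 (T(R) = -4*(-2) = -1*(-8) = 8)
(T(F(-5, -5))*(-19))*6 = (8*(-19))*6 = -152*6 = -912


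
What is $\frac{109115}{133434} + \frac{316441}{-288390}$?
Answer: $- \frac{896359462}{3206752605} \approx -0.27952$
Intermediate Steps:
$\frac{109115}{133434} + \frac{316441}{-288390} = 109115 \cdot \frac{1}{133434} + 316441 \left(- \frac{1}{288390}\right) = \frac{109115}{133434} - \frac{316441}{288390} = - \frac{896359462}{3206752605}$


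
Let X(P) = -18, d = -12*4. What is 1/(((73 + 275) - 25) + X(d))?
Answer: 1/305 ≈ 0.0032787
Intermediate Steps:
d = -48
1/(((73 + 275) - 25) + X(d)) = 1/(((73 + 275) - 25) - 18) = 1/((348 - 25) - 18) = 1/(323 - 18) = 1/305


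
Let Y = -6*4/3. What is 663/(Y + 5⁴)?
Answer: 663/617 ≈ 1.0746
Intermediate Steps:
Y = -8 (Y = -24*⅓ = -8)
663/(Y + 5⁴) = 663/(-8 + 5⁴) = 663/(-8 + 625) = 663/617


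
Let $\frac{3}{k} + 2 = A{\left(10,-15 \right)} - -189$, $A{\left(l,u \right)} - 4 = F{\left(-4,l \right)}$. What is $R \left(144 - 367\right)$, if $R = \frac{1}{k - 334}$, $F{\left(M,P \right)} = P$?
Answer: $\frac{14941}{22377} \approx 0.66769$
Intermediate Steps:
$A{\left(l,u \right)} = 4 + l$
$k = \frac{1}{67}$ ($k = \frac{3}{-2 + \left(\left(4 + 10\right) - -189\right)} = \frac{3}{-2 + \left(14 + 189\right)} = \frac{3}{-2 + 203} = \frac{3}{201} = 3 \cdot \frac{1}{201} = \frac{1}{67} \approx 0.014925$)
$R = - \frac{67}{22377}$ ($R = \frac{1}{\frac{1}{67} - 334} = \frac{1}{- \frac{22377}{67}} = - \frac{67}{22377} \approx -0.0029941$)
$R \left(144 - 367\right) = - \frac{67 \left(144 - 367\right)}{22377} = \left(- \frac{67}{22377}\right) \left(-223\right) = \frac{14941}{22377}$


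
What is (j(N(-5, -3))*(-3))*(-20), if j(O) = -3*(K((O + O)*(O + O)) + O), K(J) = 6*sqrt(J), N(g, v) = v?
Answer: -5940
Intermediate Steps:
j(O) = -36*sqrt(O**2) - 3*O (j(O) = -3*(6*sqrt((O + O)*(O + O)) + O) = -3*(6*sqrt((2*O)*(2*O)) + O) = -3*(6*sqrt(4*O**2) + O) = -3*(6*(2*sqrt(O**2)) + O) = -3*(12*sqrt(O**2) + O) = -3*(O + 12*sqrt(O**2)) = -36*sqrt(O**2) - 3*O)
(j(N(-5, -3))*(-3))*(-20) = ((-36*sqrt((-3)**2) - 3*(-3))*(-3))*(-20) = ((-36*sqrt(9) + 9)*(-3))*(-20) = ((-36*3 + 9)*(-3))*(-20) = ((-108 + 9)*(-3))*(-20) = -99*(-3)*(-20) = 297*(-20) = -5940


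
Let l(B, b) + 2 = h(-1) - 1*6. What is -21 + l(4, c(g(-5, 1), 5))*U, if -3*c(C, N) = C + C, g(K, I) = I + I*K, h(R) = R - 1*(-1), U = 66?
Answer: -549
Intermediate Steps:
h(R) = 1 + R (h(R) = R + 1 = 1 + R)
c(C, N) = -2*C/3 (c(C, N) = -(C + C)/3 = -2*C/3)
l(B, b) = -8 (l(B, b) = -2 + ((1 - 1) - 1*6) = -2 + (0 - 6) = -2 - 6 = -8)
-21 + l(4, c(g(-5, 1), 5))*U = -21 - 8*66 = -21 - 528 = -549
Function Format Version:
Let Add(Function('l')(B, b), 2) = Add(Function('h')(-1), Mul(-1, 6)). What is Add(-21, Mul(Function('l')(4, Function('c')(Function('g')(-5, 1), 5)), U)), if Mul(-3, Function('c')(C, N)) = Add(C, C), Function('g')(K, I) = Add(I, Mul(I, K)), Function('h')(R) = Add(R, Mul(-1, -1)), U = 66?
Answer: -549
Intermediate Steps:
Function('h')(R) = Add(1, R) (Function('h')(R) = Add(R, 1) = Add(1, R))
Function('c')(C, N) = Mul(Rational(-2, 3), C) (Function('c')(C, N) = Mul(Rational(-1, 3), Add(C, C)) = Mul(Rational(-1, 3), Mul(2, C)) = Mul(Rational(-2, 3), C))
Function('l')(B, b) = -8 (Function('l')(B, b) = Add(-2, Add(Add(1, -1), Mul(-1, 6))) = Add(-2, Add(0, -6)) = Add(-2, -6) = -8)
Add(-21, Mul(Function('l')(4, Function('c')(Function('g')(-5, 1), 5)), U)) = Add(-21, Mul(-8, 66)) = Add(-21, -528) = -549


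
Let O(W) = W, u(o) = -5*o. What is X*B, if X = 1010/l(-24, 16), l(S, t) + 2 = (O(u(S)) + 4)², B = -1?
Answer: -505/7687 ≈ -0.065695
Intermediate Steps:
l(S, t) = -2 + (4 - 5*S)² (l(S, t) = -2 + (-5*S + 4)² = -2 + (4 - 5*S)²)
X = 505/7687 (X = 1010/(-2 + (-4 + 5*(-24))²) = 1010/(-2 + (-4 - 120)²) = 1010/(-2 + (-124)²) = 1010/(-2 + 15376) = 1010/15374 = 1010*(1/15374) = 505/7687 ≈ 0.065695)
X*B = (505/7687)*(-1) = -505/7687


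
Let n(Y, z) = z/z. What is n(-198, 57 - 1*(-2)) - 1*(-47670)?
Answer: 47671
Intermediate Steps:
n(Y, z) = 1
n(-198, 57 - 1*(-2)) - 1*(-47670) = 1 - 1*(-47670) = 1 + 47670 = 47671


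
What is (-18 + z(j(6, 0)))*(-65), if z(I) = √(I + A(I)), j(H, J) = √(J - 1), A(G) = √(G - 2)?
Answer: 1170 - 65*√(I + √(-2 + I)) ≈ 1092.8 - 67.169*I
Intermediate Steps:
A(G) = √(-2 + G)
j(H, J) = √(-1 + J)
z(I) = √(I + √(-2 + I))
(-18 + z(j(6, 0)))*(-65) = (-18 + √(√(-1 + 0) + √(-2 + √(-1 + 0))))*(-65) = (-18 + √(√(-1) + √(-2 + √(-1))))*(-65) = (-18 + √(I + √(-2 + I)))*(-65) = 1170 - 65*√(I + √(-2 + I))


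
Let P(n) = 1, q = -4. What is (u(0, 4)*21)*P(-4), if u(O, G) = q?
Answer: -84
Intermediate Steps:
u(O, G) = -4
(u(0, 4)*21)*P(-4) = -4*21*1 = -84*1 = -84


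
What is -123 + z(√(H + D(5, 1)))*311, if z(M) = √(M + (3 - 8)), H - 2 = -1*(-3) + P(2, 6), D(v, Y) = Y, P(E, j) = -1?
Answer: -123 + 311*I*√(5 - √5) ≈ -123.0 + 517.04*I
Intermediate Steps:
H = 4 (H = 2 + (-1*(-3) - 1) = 2 + (3 - 1) = 2 + 2 = 4)
z(M) = √(-5 + M) (z(M) = √(M - 5) = √(-5 + M))
-123 + z(√(H + D(5, 1)))*311 = -123 + √(-5 + √(4 + 1))*311 = -123 + √(-5 + √5)*311 = -123 + 311*√(-5 + √5)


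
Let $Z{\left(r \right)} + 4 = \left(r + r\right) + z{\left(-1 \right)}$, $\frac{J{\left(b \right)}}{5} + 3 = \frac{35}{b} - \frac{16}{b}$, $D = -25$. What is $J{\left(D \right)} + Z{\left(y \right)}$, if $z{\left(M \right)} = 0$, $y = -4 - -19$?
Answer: $\frac{36}{5} \approx 7.2$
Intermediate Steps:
$y = 15$ ($y = -4 + 19 = 15$)
$J{\left(b \right)} = -15 + \frac{95}{b}$ ($J{\left(b \right)} = -15 + 5 \left(\frac{35}{b} - \frac{16}{b}\right) = -15 + 5 \frac{19}{b} = -15 + \frac{95}{b}$)
$Z{\left(r \right)} = -4 + 2 r$ ($Z{\left(r \right)} = -4 + \left(\left(r + r\right) + 0\right) = -4 + \left(2 r + 0\right) = -4 + 2 r$)
$J{\left(D \right)} + Z{\left(y \right)} = \left(-15 + \frac{95}{-25}\right) + \left(-4 + 2 \cdot 15\right) = \left(-15 + 95 \left(- \frac{1}{25}\right)\right) + \left(-4 + 30\right) = \left(-15 - \frac{19}{5}\right) + 26 = - \frac{94}{5} + 26 = \frac{36}{5}$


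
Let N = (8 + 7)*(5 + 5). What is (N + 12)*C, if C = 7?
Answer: 1134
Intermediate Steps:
N = 150 (N = 15*10 = 150)
(N + 12)*C = (150 + 12)*7 = 162*7 = 1134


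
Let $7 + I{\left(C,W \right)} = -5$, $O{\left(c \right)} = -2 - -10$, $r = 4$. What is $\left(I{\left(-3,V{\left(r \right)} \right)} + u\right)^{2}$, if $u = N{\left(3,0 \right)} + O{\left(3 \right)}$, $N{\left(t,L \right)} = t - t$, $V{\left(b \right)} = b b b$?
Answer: $16$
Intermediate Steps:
$O{\left(c \right)} = 8$ ($O{\left(c \right)} = -2 + 10 = 8$)
$V{\left(b \right)} = b^{3}$ ($V{\left(b \right)} = b^{2} b = b^{3}$)
$N{\left(t,L \right)} = 0$
$I{\left(C,W \right)} = -12$ ($I{\left(C,W \right)} = -7 - 5 = -12$)
$u = 8$ ($u = 0 + 8 = 8$)
$\left(I{\left(-3,V{\left(r \right)} \right)} + u\right)^{2} = \left(-12 + 8\right)^{2} = \left(-4\right)^{2} = 16$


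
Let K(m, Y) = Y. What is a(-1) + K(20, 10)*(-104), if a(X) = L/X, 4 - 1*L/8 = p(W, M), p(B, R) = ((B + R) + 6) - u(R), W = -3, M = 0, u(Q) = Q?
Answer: -1048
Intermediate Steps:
p(B, R) = 6 + B (p(B, R) = ((B + R) + 6) - R = (6 + B + R) - R = 6 + B)
L = 8 (L = 32 - 8*(6 - 3) = 32 - 8*3 = 32 - 24 = 8)
a(X) = 8/X
a(-1) + K(20, 10)*(-104) = 8/(-1) + 10*(-104) = 8*(-1) - 1040 = -8 - 1040 = -1048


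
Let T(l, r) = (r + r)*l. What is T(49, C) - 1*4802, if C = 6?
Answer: -4214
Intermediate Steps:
T(l, r) = 2*l*r (T(l, r) = (2*r)*l = 2*l*r)
T(49, C) - 1*4802 = 2*49*6 - 1*4802 = 588 - 4802 = -4214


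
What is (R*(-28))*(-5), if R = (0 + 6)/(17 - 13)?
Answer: 210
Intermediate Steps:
R = 3/2 (R = 6/4 = 6*(¼) = 3/2 ≈ 1.5000)
(R*(-28))*(-5) = ((3/2)*(-28))*(-5) = -42*(-5) = 210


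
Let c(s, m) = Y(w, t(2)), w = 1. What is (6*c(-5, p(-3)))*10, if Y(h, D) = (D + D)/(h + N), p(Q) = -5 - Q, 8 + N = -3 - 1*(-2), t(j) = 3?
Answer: -45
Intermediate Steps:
N = -9 (N = -8 + (-3 - 1*(-2)) = -8 + (-3 + 2) = -8 - 1 = -9)
Y(h, D) = 2*D/(-9 + h) (Y(h, D) = (D + D)/(h - 9) = (2*D)/(-9 + h) = 2*D/(-9 + h))
c(s, m) = -3/4 (c(s, m) = 2*3/(-9 + 1) = 2*3/(-8) = 2*3*(-1/8) = -3/4)
(6*c(-5, p(-3)))*10 = (6*(-3/4))*10 = -9/2*10 = -45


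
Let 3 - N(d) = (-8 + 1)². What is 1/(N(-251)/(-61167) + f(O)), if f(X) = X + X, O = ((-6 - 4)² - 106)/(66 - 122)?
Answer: 856338/184145 ≈ 4.6503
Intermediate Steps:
O = 3/28 (O = ((-10)² - 106)/(-56) = (100 - 106)*(-1/56) = -6*(-1/56) = 3/28 ≈ 0.10714)
N(d) = -46 (N(d) = 3 - (-8 + 1)² = 3 - 1*(-7)² = 3 - 1*49 = 3 - 49 = -46)
f(X) = 2*X
1/(N(-251)/(-61167) + f(O)) = 1/(-46/(-61167) + 2*(3/28)) = 1/(-46*(-1/61167) + 3/14) = 1/(46/61167 + 3/14) = 1/(184145/856338) = 856338/184145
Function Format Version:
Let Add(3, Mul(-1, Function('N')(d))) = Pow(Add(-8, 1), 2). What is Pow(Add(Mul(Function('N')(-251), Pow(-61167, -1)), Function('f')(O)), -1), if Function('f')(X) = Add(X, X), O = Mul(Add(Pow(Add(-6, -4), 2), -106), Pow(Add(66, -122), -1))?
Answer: Rational(856338, 184145) ≈ 4.6503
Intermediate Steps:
O = Rational(3, 28) (O = Mul(Add(Pow(-10, 2), -106), Pow(-56, -1)) = Mul(Add(100, -106), Rational(-1, 56)) = Mul(-6, Rational(-1, 56)) = Rational(3, 28) ≈ 0.10714)
Function('N')(d) = -46 (Function('N')(d) = Add(3, Mul(-1, Pow(Add(-8, 1), 2))) = Add(3, Mul(-1, Pow(-7, 2))) = Add(3, Mul(-1, 49)) = Add(3, -49) = -46)
Function('f')(X) = Mul(2, X)
Pow(Add(Mul(Function('N')(-251), Pow(-61167, -1)), Function('f')(O)), -1) = Pow(Add(Mul(-46, Pow(-61167, -1)), Mul(2, Rational(3, 28))), -1) = Pow(Add(Mul(-46, Rational(-1, 61167)), Rational(3, 14)), -1) = Pow(Add(Rational(46, 61167), Rational(3, 14)), -1) = Pow(Rational(184145, 856338), -1) = Rational(856338, 184145)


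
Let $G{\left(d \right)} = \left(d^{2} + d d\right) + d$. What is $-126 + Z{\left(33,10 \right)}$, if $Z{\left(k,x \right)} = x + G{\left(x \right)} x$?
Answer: $1984$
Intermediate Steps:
$G{\left(d \right)} = d + 2 d^{2}$ ($G{\left(d \right)} = \left(d^{2} + d^{2}\right) + d = 2 d^{2} + d = d + 2 d^{2}$)
$Z{\left(k,x \right)} = x + x^{2} \left(1 + 2 x\right)$ ($Z{\left(k,x \right)} = x + x \left(1 + 2 x\right) x = x + x^{2} \left(1 + 2 x\right)$)
$-126 + Z{\left(33,10 \right)} = -126 + 10 \left(1 + 10 \left(1 + 2 \cdot 10\right)\right) = -126 + 10 \left(1 + 10 \left(1 + 20\right)\right) = -126 + 10 \left(1 + 10 \cdot 21\right) = -126 + 10 \left(1 + 210\right) = -126 + 10 \cdot 211 = -126 + 2110 = 1984$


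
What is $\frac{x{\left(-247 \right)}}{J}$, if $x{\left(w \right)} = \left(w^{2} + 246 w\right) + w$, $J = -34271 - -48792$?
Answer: $0$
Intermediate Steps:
$J = 14521$ ($J = -34271 + 48792 = 14521$)
$x{\left(w \right)} = w^{2} + 247 w$
$\frac{x{\left(-247 \right)}}{J} = \frac{\left(-247\right) \left(247 - 247\right)}{14521} = \left(-247\right) 0 \cdot \frac{1}{14521} = 0 \cdot \frac{1}{14521} = 0$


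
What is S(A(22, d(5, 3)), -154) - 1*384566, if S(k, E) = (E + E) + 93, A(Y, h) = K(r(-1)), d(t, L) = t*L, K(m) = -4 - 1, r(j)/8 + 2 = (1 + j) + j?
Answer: -384781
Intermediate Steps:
r(j) = -8 + 16*j (r(j) = -16 + 8*((1 + j) + j) = -16 + 8*(1 + 2*j) = -16 + (8 + 16*j) = -8 + 16*j)
K(m) = -5
d(t, L) = L*t
A(Y, h) = -5
S(k, E) = 93 + 2*E (S(k, E) = 2*E + 93 = 93 + 2*E)
S(A(22, d(5, 3)), -154) - 1*384566 = (93 + 2*(-154)) - 1*384566 = (93 - 308) - 384566 = -215 - 384566 = -384781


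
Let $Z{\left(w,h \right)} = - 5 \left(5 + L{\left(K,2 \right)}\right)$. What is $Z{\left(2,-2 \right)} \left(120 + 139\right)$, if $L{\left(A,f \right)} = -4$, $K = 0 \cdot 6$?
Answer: $-1295$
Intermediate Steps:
$K = 0$
$Z{\left(w,h \right)} = -5$ ($Z{\left(w,h \right)} = - 5 \left(5 - 4\right) = \left(-5\right) 1 = -5$)
$Z{\left(2,-2 \right)} \left(120 + 139\right) = - 5 \left(120 + 139\right) = \left(-5\right) 259 = -1295$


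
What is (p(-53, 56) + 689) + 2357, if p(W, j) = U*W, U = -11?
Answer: 3629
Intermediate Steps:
p(W, j) = -11*W
(p(-53, 56) + 689) + 2357 = (-11*(-53) + 689) + 2357 = (583 + 689) + 2357 = 1272 + 2357 = 3629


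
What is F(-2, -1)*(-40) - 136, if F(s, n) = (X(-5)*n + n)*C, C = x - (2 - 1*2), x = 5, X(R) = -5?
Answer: -936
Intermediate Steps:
C = 5 (C = 5 - (2 - 1*2) = 5 - (2 - 2) = 5 - 1*0 = 5 + 0 = 5)
F(s, n) = -20*n (F(s, n) = (-5*n + n)*5 = -4*n*5 = -20*n)
F(-2, -1)*(-40) - 136 = -20*(-1)*(-40) - 136 = 20*(-40) - 136 = -800 - 136 = -936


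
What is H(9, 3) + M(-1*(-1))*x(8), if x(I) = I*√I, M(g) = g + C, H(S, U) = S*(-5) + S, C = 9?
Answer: -36 + 160*√2 ≈ 190.27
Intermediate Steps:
H(S, U) = -4*S (H(S, U) = -5*S + S = -4*S)
M(g) = 9 + g (M(g) = g + 9 = 9 + g)
x(I) = I^(3/2)
H(9, 3) + M(-1*(-1))*x(8) = -4*9 + (9 - 1*(-1))*8^(3/2) = -36 + (9 + 1)*(16*√2) = -36 + 10*(16*√2) = -36 + 160*√2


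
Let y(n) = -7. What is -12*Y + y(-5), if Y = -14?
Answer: 161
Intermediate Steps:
-12*Y + y(-5) = -12*(-14) - 7 = 168 - 7 = 161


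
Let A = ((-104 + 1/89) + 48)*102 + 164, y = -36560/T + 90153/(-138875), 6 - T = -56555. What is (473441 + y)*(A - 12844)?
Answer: -6086921901574680895012/699086889875 ≈ -8.7070e+9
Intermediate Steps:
T = 56561 (T = 6 - 1*(-56555) = 6 + 56555 = 56561)
y = -10176413833/7854908875 (y = -36560/56561 + 90153/(-138875) = -36560*1/56561 + 90153*(-1/138875) = -36560/56561 - 90153/138875 = -10176413833/7854908875 ≈ -1.2955)
A = -493670/89 (A = ((-104 + 1/89) + 48)*102 + 164 = (-9255/89 + 48)*102 + 164 = -4983/89*102 + 164 = -508266/89 + 164 = -493670/89 ≈ -5546.9)
(473441 + y)*(A - 12844) = (473441 - 10176413833/7854908875)*(-493670/89 - 12844) = (3718825736275042/7854908875)*(-1636786/89) = -6086921901574680895012/699086889875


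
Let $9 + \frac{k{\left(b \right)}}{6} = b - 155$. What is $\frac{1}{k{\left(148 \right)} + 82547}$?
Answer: $\frac{1}{82451} \approx 1.2128 \cdot 10^{-5}$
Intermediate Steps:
$k{\left(b \right)} = -984 + 6 b$ ($k{\left(b \right)} = -54 + 6 \left(b - 155\right) = -54 + 6 \left(-155 + b\right) = -54 + \left(-930 + 6 b\right) = -984 + 6 b$)
$\frac{1}{k{\left(148 \right)} + 82547} = \frac{1}{\left(-984 + 6 \cdot 148\right) + 82547} = \frac{1}{\left(-984 + 888\right) + 82547} = \frac{1}{-96 + 82547} = \frac{1}{82451}$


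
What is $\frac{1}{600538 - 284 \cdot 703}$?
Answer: $\frac{1}{400886} \approx 2.4945 \cdot 10^{-6}$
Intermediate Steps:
$\frac{1}{600538 - 284 \cdot 703} = \frac{1}{600538 - 199652} = \frac{1}{400886}$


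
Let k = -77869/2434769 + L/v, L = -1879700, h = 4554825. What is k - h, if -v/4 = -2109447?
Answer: -23393656126885235743/5136016162743 ≈ -4.5548e+6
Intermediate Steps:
v = 8437788 (v = -4*(-2109447) = 8437788)
k = -1308419350768/5136016162743 (k = -77869/2434769 - 1879700/8437788 = -77869*1/2434769 - 1879700*1/8437788 = -77869/2434769 - 469925/2109447 = -1308419350768/5136016162743 ≈ -0.25475)
k - h = -1308419350768/5136016162743 - 1*4554825 = -1308419350768/5136016162743 - 4554825 = -23393656126885235743/5136016162743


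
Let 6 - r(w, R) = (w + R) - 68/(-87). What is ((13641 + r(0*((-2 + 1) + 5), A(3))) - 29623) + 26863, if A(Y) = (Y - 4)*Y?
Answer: 947362/87 ≈ 10889.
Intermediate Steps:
A(Y) = Y*(-4 + Y) (A(Y) = (-4 + Y)*Y = Y*(-4 + Y))
r(w, R) = 454/87 - R - w (r(w, R) = 6 - ((w + R) - 68/(-87)) = 6 - ((R + w) - 68*(-1/87)) = 6 - ((R + w) + 68/87) = 6 - (68/87 + R + w) = 6 + (-68/87 - R - w) = 454/87 - R - w)
((13641 + r(0*((-2 + 1) + 5), A(3))) - 29623) + 26863 = ((13641 + (454/87 - 3*(-4 + 3) - 0*((-2 + 1) + 5))) - 29623) + 26863 = ((13641 + (454/87 - 3*(-1) - 0*(-1 + 5))) - 29623) + 26863 = ((13641 + (454/87 - 1*(-3) - 0*4)) - 29623) + 26863 = ((13641 + (454/87 + 3 - 1*0)) - 29623) + 26863 = ((13641 + (454/87 + 3 + 0)) - 29623) + 26863 = ((13641 + 715/87) - 29623) + 26863 = (1187482/87 - 29623) + 26863 = -1389719/87 + 26863 = 947362/87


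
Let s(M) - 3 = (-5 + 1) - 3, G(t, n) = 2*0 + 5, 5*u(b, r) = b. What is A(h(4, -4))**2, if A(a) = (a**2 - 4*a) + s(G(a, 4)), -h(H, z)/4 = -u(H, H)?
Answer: 26896/625 ≈ 43.034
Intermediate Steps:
u(b, r) = b/5
h(H, z) = 4*H/5 (h(H, z) = -(-4)*H/5 = 4*H/5)
G(t, n) = 5 (G(t, n) = 0 + 5 = 5)
s(M) = -4 (s(M) = 3 + ((-5 + 1) - 3) = 3 + (-4 - 3) = 3 - 7 = -4)
A(a) = -4 + a**2 - 4*a (A(a) = (a**2 - 4*a) - 4 = -4 + a**2 - 4*a)
A(h(4, -4))**2 = (-4 + ((4/5)*4)**2 - 16*4/5)**2 = (-4 + (16/5)**2 - 4*16/5)**2 = (-4 + 256/25 - 64/5)**2 = (-164/25)**2 = 26896/625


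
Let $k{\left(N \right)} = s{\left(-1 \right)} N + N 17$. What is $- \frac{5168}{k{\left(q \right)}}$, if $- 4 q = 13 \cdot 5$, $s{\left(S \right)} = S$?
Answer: $\frac{1292}{65} \approx 19.877$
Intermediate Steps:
$q = - \frac{65}{4}$ ($q = - \frac{13 \cdot 5}{4} = \left(- \frac{1}{4}\right) 65 = - \frac{65}{4} \approx -16.25$)
$k{\left(N \right)} = 16 N$ ($k{\left(N \right)} = - N + N 17 = - N + 17 N = 16 N$)
$- \frac{5168}{k{\left(q \right)}} = - \frac{5168}{16 \left(- \frac{65}{4}\right)} = - \frac{5168}{-260} = \left(-5168\right) \left(- \frac{1}{260}\right) = \frac{1292}{65}$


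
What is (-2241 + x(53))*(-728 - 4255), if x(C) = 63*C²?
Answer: -870659658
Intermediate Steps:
(-2241 + x(53))*(-728 - 4255) = (-2241 + 63*53²)*(-728 - 4255) = (-2241 + 63*2809)*(-4983) = (-2241 + 176967)*(-4983) = 174726*(-4983) = -870659658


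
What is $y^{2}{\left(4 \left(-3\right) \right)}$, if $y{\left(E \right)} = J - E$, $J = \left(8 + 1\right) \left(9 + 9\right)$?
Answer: $30276$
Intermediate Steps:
$J = 162$ ($J = 9 \cdot 18 = 162$)
$y{\left(E \right)} = 162 - E$
$y^{2}{\left(4 \left(-3\right) \right)} = \left(162 - 4 \left(-3\right)\right)^{2} = \left(162 - -12\right)^{2} = \left(162 + 12\right)^{2} = 174^{2} = 30276$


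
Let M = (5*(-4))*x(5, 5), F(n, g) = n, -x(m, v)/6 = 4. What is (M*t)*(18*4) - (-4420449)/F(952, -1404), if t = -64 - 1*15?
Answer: -2594768031/952 ≈ -2.7256e+6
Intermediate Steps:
x(m, v) = -24 (x(m, v) = -6*4 = -24)
t = -79 (t = -64 - 15 = -79)
M = 480 (M = (5*(-4))*(-24) = -20*(-24) = 480)
(M*t)*(18*4) - (-4420449)/F(952, -1404) = (480*(-79))*(18*4) - (-4420449)/952 = -37920*72 - (-4420449)/952 = -2730240 - 1*(-4420449/952) = -2730240 + 4420449/952 = -2594768031/952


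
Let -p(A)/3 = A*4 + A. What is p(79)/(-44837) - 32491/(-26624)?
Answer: 114488339/91826176 ≈ 1.2468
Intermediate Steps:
p(A) = -15*A (p(A) = -3*(A*4 + A) = -3*(4*A + A) = -15*A)
p(79)/(-44837) - 32491/(-26624) = -15*79/(-44837) - 32491/(-26624) = -1185*(-1/44837) - 32491*(-1/26624) = 1185/44837 + 32491/26624 = 114488339/91826176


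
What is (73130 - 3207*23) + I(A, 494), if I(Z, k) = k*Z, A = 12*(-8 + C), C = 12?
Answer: 23081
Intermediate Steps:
A = 48 (A = 12*(-8 + 12) = 12*4 = 48)
I(Z, k) = Z*k
(73130 - 3207*23) + I(A, 494) = (73130 - 3207*23) + 48*494 = (73130 - 73761) + 23712 = -631 + 23712 = 23081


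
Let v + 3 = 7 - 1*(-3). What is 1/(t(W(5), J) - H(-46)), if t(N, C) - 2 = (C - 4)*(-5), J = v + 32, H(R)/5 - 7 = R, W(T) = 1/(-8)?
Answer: 1/22 ≈ 0.045455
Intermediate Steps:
W(T) = -⅛
v = 7 (v = -3 + (7 - 1*(-3)) = -3 + (7 + 3) = -3 + 10 = 7)
H(R) = 35 + 5*R
J = 39 (J = 7 + 32 = 39)
t(N, C) = 22 - 5*C (t(N, C) = 2 + (C - 4)*(-5) = 2 + (-4 + C)*(-5) = 2 + (20 - 5*C) = 22 - 5*C)
1/(t(W(5), J) - H(-46)) = 1/((22 - 5*39) - (35 + 5*(-46))) = 1/((22 - 195) - (35 - 230)) = 1/(-173 - 1*(-195)) = 1/(-173 + 195) = 1/22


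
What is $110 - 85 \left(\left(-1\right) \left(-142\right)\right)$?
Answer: $-11960$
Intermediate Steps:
$110 - 85 \left(\left(-1\right) \left(-142\right)\right) = 110 - 12070 = -11960$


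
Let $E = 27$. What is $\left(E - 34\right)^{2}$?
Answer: $49$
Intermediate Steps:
$\left(E - 34\right)^{2} = \left(27 - 34\right)^{2} = \left(-7\right)^{2} = 49$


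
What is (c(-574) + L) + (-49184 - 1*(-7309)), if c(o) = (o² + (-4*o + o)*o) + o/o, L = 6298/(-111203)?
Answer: -77933959976/111203 ≈ -7.0083e+5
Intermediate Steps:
L = -6298/111203 (L = 6298*(-1/111203) = -6298/111203 ≈ -0.056635)
c(o) = 1 - 2*o² (c(o) = (o² + (-3*o)*o) + 1 = (o² - 3*o²) + 1 = -2*o² + 1 = 1 - 2*o²)
(c(-574) + L) + (-49184 - 1*(-7309)) = ((1 - 2*(-574)²) - 6298/111203) + (-49184 - 1*(-7309)) = ((1 - 2*329476) - 6298/111203) + (-49184 + 7309) = ((1 - 658952) - 6298/111203) - 41875 = (-658951 - 6298/111203) - 41875 = -73277334351/111203 - 41875 = -77933959976/111203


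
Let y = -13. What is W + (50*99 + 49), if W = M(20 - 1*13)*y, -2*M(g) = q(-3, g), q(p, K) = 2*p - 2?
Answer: 4947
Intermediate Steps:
q(p, K) = -2 + 2*p
M(g) = 4 (M(g) = -(-2 + 2*(-3))/2 = -(-2 - 6)/2 = -1/2*(-8) = 4)
W = -52 (W = 4*(-13) = -52)
W + (50*99 + 49) = -52 + (50*99 + 49) = -52 + (4950 + 49) = -52 + 4999 = 4947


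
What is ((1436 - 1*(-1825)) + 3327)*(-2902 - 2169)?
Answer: -33407748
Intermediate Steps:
((1436 - 1*(-1825)) + 3327)*(-2902 - 2169) = ((1436 + 1825) + 3327)*(-5071) = (3261 + 3327)*(-5071) = 6588*(-5071) = -33407748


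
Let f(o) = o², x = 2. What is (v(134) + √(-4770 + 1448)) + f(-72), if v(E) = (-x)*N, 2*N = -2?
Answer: 5186 + I*√3322 ≈ 5186.0 + 57.637*I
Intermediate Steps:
N = -1 (N = (½)*(-2) = -1)
v(E) = 2 (v(E) = -1*2*(-1) = -2*(-1) = 2)
(v(134) + √(-4770 + 1448)) + f(-72) = (2 + √(-4770 + 1448)) + (-72)² = (2 + √(-3322)) + 5184 = (2 + I*√3322) + 5184 = 5186 + I*√3322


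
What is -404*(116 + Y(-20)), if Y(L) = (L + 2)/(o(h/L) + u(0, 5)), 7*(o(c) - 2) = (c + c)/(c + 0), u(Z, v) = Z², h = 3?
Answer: -87365/2 ≈ -43683.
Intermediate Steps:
o(c) = 16/7 (o(c) = 2 + ((c + c)/(c + 0))/7 = 2 + ((2*c)/c)/7 = 2 + (⅐)*2 = 2 + 2/7 = 16/7)
Y(L) = 7/8 + 7*L/16 (Y(L) = (L + 2)/(16/7 + 0²) = (2 + L)/(16/7 + 0) = (2 + L)/(16/7) = (2 + L)*(7/16) = 7/8 + 7*L/16)
-404*(116 + Y(-20)) = -404*(116 + (7/8 + (7/16)*(-20))) = -404*(116 + (7/8 - 35/4)) = -404*(116 - 63/8) = -404*865/8 = -87365/2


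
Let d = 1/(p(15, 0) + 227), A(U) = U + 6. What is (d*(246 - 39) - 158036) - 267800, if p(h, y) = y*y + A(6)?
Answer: -101774597/239 ≈ -4.2584e+5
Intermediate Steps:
A(U) = 6 + U
p(h, y) = 12 + y**2 (p(h, y) = y*y + (6 + 6) = y**2 + 12 = 12 + y**2)
d = 1/239 (d = 1/((12 + 0**2) + 227) = 1/((12 + 0) + 227) = 1/(12 + 227) = 1/239 ≈ 0.0041841)
(d*(246 - 39) - 158036) - 267800 = ((246 - 39)/239 - 158036) - 267800 = ((1/239)*207 - 158036) - 267800 = (207/239 - 158036) - 267800 = -37770397/239 - 267800 = -101774597/239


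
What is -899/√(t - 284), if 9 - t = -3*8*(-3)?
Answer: 899*I*√347/347 ≈ 48.261*I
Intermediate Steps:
t = -63 (t = 9 - (-3*8)*(-3) = 9 - (-24)*(-3) = 9 - 1*72 = 9 - 72 = -63)
-899/√(t - 284) = -899/√(-63 - 284) = -899*(-I*√347/347) = -(-899)*I*√347/347 = 899*I*√347/347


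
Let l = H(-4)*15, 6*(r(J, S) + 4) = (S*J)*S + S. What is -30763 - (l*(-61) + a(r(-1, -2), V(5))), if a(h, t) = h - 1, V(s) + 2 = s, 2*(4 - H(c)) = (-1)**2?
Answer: -55109/2 ≈ -27555.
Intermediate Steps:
H(c) = 7/2 (H(c) = 4 - 1/2*(-1)**2 = 4 - 1/2*1 = 4 - 1/2 = 7/2)
r(J, S) = -4 + S/6 + J*S**2/6 (r(J, S) = -4 + ((S*J)*S + S)/6 = -4 + ((J*S)*S + S)/6 = -4 + (J*S**2 + S)/6 = -4 + (S + J*S**2)/6 = -4 + (S/6 + J*S**2/6) = -4 + S/6 + J*S**2/6)
V(s) = -2 + s
a(h, t) = -1 + h
l = 105/2 (l = (7/2)*15 = 105/2 ≈ 52.500)
-30763 - (l*(-61) + a(r(-1, -2), V(5))) = -30763 - ((105/2)*(-61) + (-1 + (-4 + (1/6)*(-2) + (1/6)*(-1)*(-2)**2))) = -30763 - (-6405/2 + (-1 + (-4 - 1/3 + (1/6)*(-1)*4))) = -30763 - (-6405/2 + (-1 + (-4 - 1/3 - 2/3))) = -30763 - (-6405/2 + (-1 - 5)) = -30763 - (-6405/2 - 6) = -30763 - 1*(-6417/2) = -30763 + 6417/2 = -55109/2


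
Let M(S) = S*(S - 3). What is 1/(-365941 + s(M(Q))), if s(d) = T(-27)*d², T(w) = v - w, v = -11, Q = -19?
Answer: 1/2429643 ≈ 4.1158e-7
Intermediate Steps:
M(S) = S*(-3 + S)
T(w) = -11 - w
s(d) = 16*d² (s(d) = (-11 - 1*(-27))*d² = (-11 + 27)*d² = 16*d²)
1/(-365941 + s(M(Q))) = 1/(-365941 + 16*(-19*(-3 - 19))²) = 1/(-365941 + 16*(-19*(-22))²) = 1/(-365941 + 16*418²) = 1/(-365941 + 16*174724) = 1/(-365941 + 2795584) = 1/2429643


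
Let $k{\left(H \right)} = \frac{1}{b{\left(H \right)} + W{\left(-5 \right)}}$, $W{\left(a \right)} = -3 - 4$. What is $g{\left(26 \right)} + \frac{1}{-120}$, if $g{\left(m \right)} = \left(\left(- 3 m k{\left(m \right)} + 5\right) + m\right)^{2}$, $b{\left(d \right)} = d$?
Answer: $\frac{31334159}{43320} \approx 723.32$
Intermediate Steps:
$W{\left(a \right)} = -7$
$k{\left(H \right)} = \frac{1}{-7 + H}$ ($k{\left(H \right)} = \frac{1}{H - 7} = \frac{1}{-7 + H}$)
$g{\left(m \right)} = \left(5 + m - \frac{3 m}{-7 + m}\right)^{2}$ ($g{\left(m \right)} = \left(\left(\frac{\left(-3\right) m}{-7 + m} + 5\right) + m\right)^{2} = \left(\left(- \frac{3 m}{-7 + m} + 5\right) + m\right)^{2} = \left(\left(5 - \frac{3 m}{-7 + m}\right) + m\right)^{2} = \left(5 + m - \frac{3 m}{-7 + m}\right)^{2}$)
$g{\left(26 \right)} + \frac{1}{-120} = \frac{\left(-35 + 26^{2} - 130\right)^{2}}{\left(-7 + 26\right)^{2}} + \frac{1}{-120} = \frac{\left(-35 + 676 - 130\right)^{2}}{361} - \frac{1}{120} = \frac{511^{2}}{361} - \frac{1}{120} = \frac{1}{361} \cdot 261121 - \frac{1}{120} = \frac{261121}{361} - \frac{1}{120} = \frac{31334159}{43320}$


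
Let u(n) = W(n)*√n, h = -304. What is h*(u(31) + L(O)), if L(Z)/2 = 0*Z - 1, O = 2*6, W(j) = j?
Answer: 608 - 9424*√31 ≈ -51863.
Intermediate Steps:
O = 12
u(n) = n^(3/2) (u(n) = n*√n = n^(3/2))
L(Z) = -2 (L(Z) = 2*(0*Z - 1) = 2*(0 - 1) = 2*(-1) = -2)
h*(u(31) + L(O)) = -304*(31^(3/2) - 2) = -304*(31*√31 - 2) = -304*(-2 + 31*√31) = 608 - 9424*√31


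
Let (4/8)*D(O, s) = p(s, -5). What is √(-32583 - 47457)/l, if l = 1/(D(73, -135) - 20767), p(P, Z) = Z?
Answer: -41554*I*√20010 ≈ -5.8781e+6*I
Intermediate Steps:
D(O, s) = -10 (D(O, s) = 2*(-5) = -10)
l = -1/20777 (l = 1/(-10 - 20767) = 1/(-20777) = -1/20777 ≈ -4.8130e-5)
√(-32583 - 47457)/l = √(-32583 - 47457)/(-1/20777) = √(-80040)*(-20777) = (2*I*√20010)*(-20777) = -41554*I*√20010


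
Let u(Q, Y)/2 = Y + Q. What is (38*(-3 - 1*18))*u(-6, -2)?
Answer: 12768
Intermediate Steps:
u(Q, Y) = 2*Q + 2*Y (u(Q, Y) = 2*(Y + Q) = 2*(Q + Y) = 2*Q + 2*Y)
(38*(-3 - 1*18))*u(-6, -2) = (38*(-3 - 1*18))*(2*(-6) + 2*(-2)) = (38*(-3 - 18))*(-12 - 4) = (38*(-21))*(-16) = -798*(-16) = 12768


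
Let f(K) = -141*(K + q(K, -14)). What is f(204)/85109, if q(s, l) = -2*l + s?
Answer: -61476/85109 ≈ -0.72232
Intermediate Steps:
q(s, l) = s - 2*l
f(K) = -3948 - 282*K (f(K) = -141*(K + (K - 2*(-14))) = -141*(K + (K + 28)) = -141*(K + (28 + K)) = -141*(28 + 2*K) = -3948 - 282*K)
f(204)/85109 = (-3948 - 282*204)/85109 = (-3948 - 57528)*(1/85109) = -61476*1/85109 = -61476/85109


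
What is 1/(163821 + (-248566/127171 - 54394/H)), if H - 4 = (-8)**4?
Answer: 260700550/42704256571563 ≈ 6.1048e-6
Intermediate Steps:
H = 4100 (H = 4 + (-8)**4 = 4 + 4096 = 4100)
1/(163821 + (-248566/127171 - 54394/H)) = 1/(163821 + (-248566/127171 - 54394/4100)) = 1/(163821 + (-248566*1/127171 - 54394*1/4100)) = 1/(163821 + (-248566/127171 - 27197/2050)) = 1/(163821 - 3968229987/260700550) = 1/(42704256571563/260700550) = 260700550/42704256571563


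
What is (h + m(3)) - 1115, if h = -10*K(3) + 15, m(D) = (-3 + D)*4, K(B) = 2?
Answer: -1120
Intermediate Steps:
m(D) = -12 + 4*D
h = -5 (h = -10*2 + 15 = -20 + 15 = -5)
(h + m(3)) - 1115 = (-5 + (-12 + 4*3)) - 1115 = (-5 + (-12 + 12)) - 1115 = (-5 + 0) - 1115 = -5 - 1115 = -1120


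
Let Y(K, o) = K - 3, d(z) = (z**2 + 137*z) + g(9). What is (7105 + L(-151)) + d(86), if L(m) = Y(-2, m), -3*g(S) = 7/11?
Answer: 867167/33 ≈ 26278.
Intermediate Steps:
g(S) = -7/33 (g(S) = -7/(3*11) = -1/3*7/11 = -7/33)
d(z) = -7/33 + z**2 + 137*z (d(z) = (z**2 + 137*z) - 7/33 = -7/33 + z**2 + 137*z)
Y(K, o) = -3 + K
L(m) = -5 (L(m) = -3 - 2 = -5)
(7105 + L(-151)) + d(86) = (7105 - 5) + (-7/33 + 86**2 + 137*86) = 7100 + (-7/33 + 7396 + 11782) = 7100 + 632867/33 = 867167/33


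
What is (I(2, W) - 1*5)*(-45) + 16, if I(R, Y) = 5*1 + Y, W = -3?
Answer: 151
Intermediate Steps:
I(R, Y) = 5 + Y
(I(2, W) - 1*5)*(-45) + 16 = ((5 - 3) - 1*5)*(-45) + 16 = (2 - 5)*(-45) + 16 = -3*(-45) + 16 = 135 + 16 = 151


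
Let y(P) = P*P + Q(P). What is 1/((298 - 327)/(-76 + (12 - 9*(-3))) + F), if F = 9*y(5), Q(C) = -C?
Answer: 37/6689 ≈ 0.0055315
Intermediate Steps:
y(P) = P**2 - P (y(P) = P*P - P = P**2 - P)
F = 180 (F = 9*(5*(-1 + 5)) = 9*(5*4) = 9*20 = 180)
1/((298 - 327)/(-76 + (12 - 9*(-3))) + F) = 1/((298 - 327)/(-76 + (12 - 9*(-3))) + 180) = 1/(-29/(-76 + (12 + 27)) + 180) = 1/(-29/(-76 + 39) + 180) = 1/(-29/(-37) + 180) = 1/(-29*(-1/37) + 180) = 1/(29/37 + 180) = 1/(6689/37) = 37/6689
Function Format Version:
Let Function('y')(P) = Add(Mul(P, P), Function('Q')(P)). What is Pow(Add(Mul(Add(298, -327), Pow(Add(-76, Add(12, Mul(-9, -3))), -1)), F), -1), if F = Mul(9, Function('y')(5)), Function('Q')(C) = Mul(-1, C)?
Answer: Rational(37, 6689) ≈ 0.0055315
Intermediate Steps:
Function('y')(P) = Add(Pow(P, 2), Mul(-1, P)) (Function('y')(P) = Add(Mul(P, P), Mul(-1, P)) = Add(Pow(P, 2), Mul(-1, P)))
F = 180 (F = Mul(9, Mul(5, Add(-1, 5))) = Mul(9, Mul(5, 4)) = Mul(9, 20) = 180)
Pow(Add(Mul(Add(298, -327), Pow(Add(-76, Add(12, Mul(-9, -3))), -1)), F), -1) = Pow(Add(Mul(Add(298, -327), Pow(Add(-76, Add(12, Mul(-9, -3))), -1)), 180), -1) = Pow(Add(Mul(-29, Pow(Add(-76, Add(12, 27)), -1)), 180), -1) = Pow(Add(Mul(-29, Pow(Add(-76, 39), -1)), 180), -1) = Pow(Add(Mul(-29, Pow(-37, -1)), 180), -1) = Pow(Add(Mul(-29, Rational(-1, 37)), 180), -1) = Pow(Add(Rational(29, 37), 180), -1) = Pow(Rational(6689, 37), -1) = Rational(37, 6689)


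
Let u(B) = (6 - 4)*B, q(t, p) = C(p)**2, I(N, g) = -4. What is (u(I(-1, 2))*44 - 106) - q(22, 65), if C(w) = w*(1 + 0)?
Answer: -4683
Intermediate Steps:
C(w) = w (C(w) = w*1 = w)
q(t, p) = p**2
u(B) = 2*B
(u(I(-1, 2))*44 - 106) - q(22, 65) = ((2*(-4))*44 - 106) - 1*65**2 = (-8*44 - 106) - 1*4225 = (-352 - 106) - 4225 = -458 - 4225 = -4683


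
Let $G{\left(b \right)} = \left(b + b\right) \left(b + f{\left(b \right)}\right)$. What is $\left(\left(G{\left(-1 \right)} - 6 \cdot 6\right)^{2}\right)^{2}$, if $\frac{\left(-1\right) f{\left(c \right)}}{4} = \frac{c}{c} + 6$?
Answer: $234256$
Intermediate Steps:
$f{\left(c \right)} = -28$ ($f{\left(c \right)} = - 4 \left(\frac{c}{c} + 6\right) = - 4 \left(1 + 6\right) = \left(-4\right) 7 = -28$)
$G{\left(b \right)} = 2 b \left(-28 + b\right)$ ($G{\left(b \right)} = \left(b + b\right) \left(b - 28\right) = 2 b \left(-28 + b\right)$)
$\left(\left(G{\left(-1 \right)} - 6 \cdot 6\right)^{2}\right)^{2} = \left(\left(2 \left(-1\right) \left(-28 - 1\right) - 6 \cdot 6\right)^{2}\right)^{2} = \left(\left(2 \left(-1\right) \left(-29\right) - 36\right)^{2}\right)^{2} = \left(\left(58 - 36\right)^{2}\right)^{2} = \left(22^{2}\right)^{2} = 484^{2} = 234256$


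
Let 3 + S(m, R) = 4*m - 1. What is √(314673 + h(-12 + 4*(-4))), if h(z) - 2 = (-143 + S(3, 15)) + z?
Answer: 4*√19657 ≈ 560.81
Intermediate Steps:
S(m, R) = -4 + 4*m (S(m, R) = -3 + (4*m - 1) = -3 + (-1 + 4*m) = -4 + 4*m)
h(z) = -133 + z (h(z) = 2 + ((-143 + (-4 + 4*3)) + z) = 2 + ((-143 + (-4 + 12)) + z) = 2 + ((-143 + 8) + z) = 2 + (-135 + z) = -133 + z)
√(314673 + h(-12 + 4*(-4))) = √(314673 + (-133 + (-12 + 4*(-4)))) = √(314673 + (-133 + (-12 - 16))) = √(314673 + (-133 - 28)) = √(314673 - 161) = √314512 = 4*√19657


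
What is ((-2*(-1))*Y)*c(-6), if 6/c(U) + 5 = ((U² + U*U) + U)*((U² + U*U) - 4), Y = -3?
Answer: -36/4483 ≈ -0.0080303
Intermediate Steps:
c(U) = 6/(-5 + (-4 + 2*U²)*(U + 2*U²)) (c(U) = 6/(-5 + ((U² + U*U) + U)*((U² + U*U) - 4)) = 6/(-5 + ((U² + U²) + U)*((U² + U²) - 4)) = 6/(-5 + (2*U² + U)*(2*U² - 4)) = 6/(-5 + (U + 2*U²)*(-4 + 2*U²)) = 6/(-5 + (-4 + 2*U²)*(U + 2*U²)))
((-2*(-1))*Y)*c(-6) = (-2*(-1)*(-3))*(6/(-5 - 8*(-6)² - 4*(-6) + 2*(-6)³ + 4*(-6)⁴)) = (2*(-3))*(6/(-5 - 8*36 + 24 + 2*(-216) + 4*1296)) = -36/(-5 - 288 + 24 - 432 + 5184) = -36/4483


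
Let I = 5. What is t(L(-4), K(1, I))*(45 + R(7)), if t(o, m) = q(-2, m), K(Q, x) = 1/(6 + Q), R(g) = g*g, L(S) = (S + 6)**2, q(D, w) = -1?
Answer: -94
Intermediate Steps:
L(S) = (6 + S)**2
R(g) = g**2
t(o, m) = -1
t(L(-4), K(1, I))*(45 + R(7)) = -(45 + 7**2) = -(45 + 49) = -1*94 = -94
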